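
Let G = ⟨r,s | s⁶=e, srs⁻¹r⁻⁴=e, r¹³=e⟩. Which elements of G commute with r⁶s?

⟨r⁶s⟩ ⊆ C_G(r⁶s) since powers of r⁶s commute with r⁶s; so |C_G(r⁶s)| ≥ |⟨r⁶s⟩| = 6.
By orbit–stabilizer, |C_G(r⁶s)| = |G| / |conj. class of r⁶s| = 78 / 13 = 6.
The 6 elements commuting with r⁶s are {e, r⁶s, r³s⁴, r⁴s², r⁵s⁵, r⁹s³}.

Answer: {e, r⁶s, r³s⁴, r⁴s², r⁵s⁵, r⁹s³}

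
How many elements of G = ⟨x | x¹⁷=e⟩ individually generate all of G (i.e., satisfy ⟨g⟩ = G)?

G is cyclic of order 17. An element generates G iff its order is 17, and a cyclic group of order 17 has exactly φ(17) = 16 such elements.

Answer: 16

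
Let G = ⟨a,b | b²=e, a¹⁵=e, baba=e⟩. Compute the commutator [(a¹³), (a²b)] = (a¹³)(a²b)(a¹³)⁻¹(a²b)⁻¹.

[(a¹³), (a²b)] = (a¹³)·(a²b)·(a¹³)⁻¹·(a²b)⁻¹.
  (a¹³) · (a²b) = b
  b · (a²) = a¹³b
  (a¹³b) · (a²b) = a¹¹

Answer: a¹¹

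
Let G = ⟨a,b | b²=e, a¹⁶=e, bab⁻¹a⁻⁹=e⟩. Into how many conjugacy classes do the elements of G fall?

The conjugacy classes (representative and size) are:
  [e] (size 1), [a⁹] (size 2), [a²] (size 1), [a³] (size 2), [a⁴] (size 1), [a¹³] (size 2), [a⁶] (size 1), [a¹⁵] (size 2), [a⁸] (size 1), [a¹⁰] (size 1), [a¹²] (size 1), [a¹⁴] (size 1), [b] (size 2), [ab] (size 2), [a²b] (size 2), [a¹¹b] (size 2), [a⁴b] (size 2), [a¹³b] (size 2), [a¹⁴b] (size 2), [a¹⁵b] (size 2).
Class equation: 1 + 2 + 1 + 2 + 1 + 2 + 1 + 2 + 1 + 1 + 1 + 1 + 2 + 2 + 2 + 2 + 2 + 2 + 2 + 2 = 32 = |G|. So G has 20 conjugacy classes.

Answer: 20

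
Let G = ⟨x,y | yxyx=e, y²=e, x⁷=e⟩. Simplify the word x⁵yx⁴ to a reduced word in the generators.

Multiply left to right, reducing at each step:
  (x⁵) · y = x⁵y
  (x⁵y) · x⁴ = xy

Answer: xy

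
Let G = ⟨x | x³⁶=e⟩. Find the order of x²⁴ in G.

Compute successive powers until reaching e:
  (x²⁴)¹ = x²⁴, (x²⁴)² = x¹², (x²⁴)³ = e.
The smallest positive k with (x²⁴)ᵏ = e is 3.

Answer: 3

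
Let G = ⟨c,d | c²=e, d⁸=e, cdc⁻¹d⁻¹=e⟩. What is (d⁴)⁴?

Compute successive powers of (d⁴), reducing at each step:
  (d⁴)²: (d⁴) · d⁴ = e
  (d⁴)³: e · d⁴ = d⁴
  (d⁴)⁴: (d⁴) · d⁴ = e

Answer: e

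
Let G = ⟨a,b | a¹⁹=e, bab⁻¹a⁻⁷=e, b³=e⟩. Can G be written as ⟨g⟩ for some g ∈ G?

Every cyclic group is abelian. But a·b = ab while b·a = a⁷b, so a·b ≠ b·a and G is not abelian. Hence G is not cyclic.

Answer: No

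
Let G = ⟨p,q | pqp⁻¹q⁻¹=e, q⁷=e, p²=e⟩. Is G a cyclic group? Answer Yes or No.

|G| = 14. The element pq has order 14 (its powers give 14 distinct elements), so ⟨pq⟩ = G and G is cyclic.

Answer: Yes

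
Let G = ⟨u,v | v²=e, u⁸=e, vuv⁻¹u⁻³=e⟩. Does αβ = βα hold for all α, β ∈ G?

u·v = uv but v·u = u³v, so u·v ≠ v·u and G is not abelian.

Answer: No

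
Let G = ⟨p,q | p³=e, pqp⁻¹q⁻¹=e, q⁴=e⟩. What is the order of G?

Enumerate words in the generators, reducing via the relations: the distinct elements are
  {e, p, q, pq, p², q², q³, pq², pq³, p²q, p²q², p²q³}.
No further products give new elements, so |G| = 12.

Answer: 12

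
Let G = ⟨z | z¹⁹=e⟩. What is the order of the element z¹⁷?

Compute successive powers until reaching e:
  (z¹⁷)¹ = z¹⁷, (z¹⁷)² = z¹⁵, (z¹⁷)³ = z¹³, (z¹⁷)⁴ = z¹¹, (z¹⁷)⁵ = z⁹, (z¹⁷)⁶ = z⁷, (z¹⁷)⁷ = z⁵, (z¹⁷)⁸ = z³, (z¹⁷)⁹ = z, (z¹⁷)¹⁰ = z¹⁸, (z¹⁷)¹¹ = z¹⁶, (z¹⁷)¹² = z¹⁴, (z¹⁷)¹³ = z¹², (z¹⁷)¹⁴ = z¹⁰, (z¹⁷)¹⁵ = z⁸, (z¹⁷)¹⁶ = z⁶, (z¹⁷)¹⁷ = z⁴, (z¹⁷)¹⁸ = z², (z¹⁷)¹⁹ = e.
The smallest positive k with (z¹⁷)ᵏ = e is 19.

Answer: 19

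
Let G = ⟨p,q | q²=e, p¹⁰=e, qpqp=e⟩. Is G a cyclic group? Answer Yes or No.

Every cyclic group is abelian. But p·q = pq while q·p = p⁹q, so p·q ≠ q·p and G is not abelian. Hence G is not cyclic.

Answer: No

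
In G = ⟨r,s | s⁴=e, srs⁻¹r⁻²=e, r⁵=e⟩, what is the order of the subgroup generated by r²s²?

|⟨r²s²⟩| equals the order of r²s². Compute successive powers until reaching e:
  (r²s²)¹ = r²s², (r²s²)² = e.
The smallest positive k with (r²s²)ᵏ = e is 2, so |⟨r²s²⟩| = 2.

Answer: 2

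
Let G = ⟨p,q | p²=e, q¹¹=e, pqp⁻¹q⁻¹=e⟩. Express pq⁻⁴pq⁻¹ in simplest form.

Multiply left to right, reducing at each step:
  p · q⁻⁴ = pq⁷
  (pq⁷) · p = q⁷
  (q⁷) · q⁻¹ = q⁶

Answer: q⁶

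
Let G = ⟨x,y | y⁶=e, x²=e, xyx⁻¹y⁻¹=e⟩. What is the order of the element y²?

Compute successive powers until reaching e:
  (y²)¹ = y², (y²)² = y⁴, (y²)³ = e.
The smallest positive k with (y²)ᵏ = e is 3.

Answer: 3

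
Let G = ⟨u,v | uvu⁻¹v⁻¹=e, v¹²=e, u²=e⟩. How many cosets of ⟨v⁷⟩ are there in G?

First find ord(v⁷) by computing successive powers:
  (v⁷)¹ = v⁷, (v⁷)² = v², (v⁷)³ = v⁹, (v⁷)⁴ = v⁴, (v⁷)⁵ = v¹¹, (v⁷)⁶ = v⁶, (v⁷)⁷ = v, (v⁷)⁸ = v⁸, (v⁷)⁹ = v³, (v⁷)¹⁰ = v¹⁰, (v⁷)¹¹ = v⁵, (v⁷)¹² = e.
So |⟨v⁷⟩| = ord(v⁷) = 12. With |G| = 24, by Lagrange [G : ⟨v⁷⟩] = 24/12 = 2.

Answer: 2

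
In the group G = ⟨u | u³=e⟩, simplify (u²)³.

Compute successive powers of (u²), reducing at each step:
  (u²)²: (u²) · u² = u
  (u²)³: u · u² = e

Answer: e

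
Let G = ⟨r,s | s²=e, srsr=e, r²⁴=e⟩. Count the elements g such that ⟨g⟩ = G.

⟨g⟩ = G would require ord(g) = |G| = 48, but the maximum element order in G is 24 < 48. So G is not cyclic and no single element generates it: the count is 0.

Answer: 0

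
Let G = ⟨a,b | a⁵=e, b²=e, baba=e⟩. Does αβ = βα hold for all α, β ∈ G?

a·b = ab but b·a = a⁴b, so a·b ≠ b·a and G is not abelian.

Answer: No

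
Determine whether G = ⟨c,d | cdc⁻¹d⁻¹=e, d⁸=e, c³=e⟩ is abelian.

Each pair of generators commutes: c·d = cd = d·c. Since the generators pairwise commute, every element of G commutes with every other, so G is abelian.

Answer: Yes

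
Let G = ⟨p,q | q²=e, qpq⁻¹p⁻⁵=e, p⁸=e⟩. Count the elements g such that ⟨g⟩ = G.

⟨g⟩ = G would require ord(g) = |G| = 16, but the maximum element order in G is 8 < 16. So G is not cyclic and no single element generates it: the count is 0.

Answer: 0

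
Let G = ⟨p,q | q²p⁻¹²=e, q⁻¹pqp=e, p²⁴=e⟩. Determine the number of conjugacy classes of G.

The conjugacy classes (representative and size) are:
  [e] (size 1), [p] (size 2), [p²] (size 2), [p³] (size 2), [p⁴] (size 2), [p⁵] (size 2), [p¹⁸] (size 2), [p⁷] (size 2), [p¹⁶] (size 2), [p¹⁵] (size 2), [p¹⁴] (size 2), [p¹³] (size 2), [p¹²] (size 1), [p⁶q] (size 12), [p⁵q⁻¹] (size 12).
Class equation: 1 + 2 + 2 + 2 + 2 + 2 + 2 + 2 + 2 + 2 + 2 + 2 + 1 + 12 + 12 = 48 = |G|. So G has 15 conjugacy classes.

Answer: 15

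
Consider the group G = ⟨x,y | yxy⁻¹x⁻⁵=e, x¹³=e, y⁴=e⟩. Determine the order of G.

Enumerate words in the generators, reducing via the relations: the distinct elements are
  {e, x, y, xy, x², x³, x⁴, x⁵, x⁶, x⁷, x⁸, x⁹, y², y³, xy², xy³, x²y, x³y, x¹², x¹¹, x¹⁰, x⁴y, x⁵y, x⁶y, x⁷y, x⁸y, x⁹y, x²y², x²y³, x³y², x³y³, x¹²y, x¹¹y, x¹⁰y, x⁴y², x⁴y³, x⁵y², x⁵y³, x⁶y², x⁶y³, x⁷y², x⁷y³, x⁸y², x⁸y³, x⁹y², x⁹y³, x¹²y², x¹²y³, x¹¹y², x¹¹y³, x¹⁰y², x¹⁰y³}.
No further products give new elements, so |G| = 52.

Answer: 52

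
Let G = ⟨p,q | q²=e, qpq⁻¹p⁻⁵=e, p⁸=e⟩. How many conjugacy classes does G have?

The conjugacy classes (representative and size) are:
  [e] (size 1), [p⁵] (size 2), [p²] (size 1), [p⁷] (size 2), [p⁴] (size 1), [p⁶] (size 1), [q] (size 2), [p⁵q] (size 2), [p²q] (size 2), [p³q] (size 2).
Class equation: 1 + 2 + 1 + 2 + 1 + 1 + 2 + 2 + 2 + 2 = 16 = |G|. So G has 10 conjugacy classes.

Answer: 10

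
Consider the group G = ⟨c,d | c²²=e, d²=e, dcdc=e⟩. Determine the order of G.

Enumerate words in the generators, reducing via the relations: the distinct elements are
  {c, d, e, cd, c², c³, c⁴, c⁵, c⁶, c⁷, c⁸, c⁹, c²d, c²¹, c²⁰, c³d, c¹², c¹³, c¹¹, c¹⁰, c¹⁴, c¹⁵, c¹⁶, c¹⁷, c¹⁸, c¹⁹, c⁴d, c⁵d, c⁶d, c⁷d, c⁸d, c⁹d, c²¹d, c²⁰d, c¹²d, c¹³d, c¹¹d, c¹⁰d, c¹⁴d, c¹⁵d, c¹⁶d, c¹⁷d, c¹⁸d, c¹⁹d}.
No further products give new elements, so |G| = 44.

Answer: 44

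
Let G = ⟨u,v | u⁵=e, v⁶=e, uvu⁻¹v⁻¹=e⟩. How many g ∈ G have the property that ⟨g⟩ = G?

G is cyclic of order 30. An element generates G iff its order is 30, and a cyclic group of order 30 has exactly φ(30) = 8 such elements.

Answer: 8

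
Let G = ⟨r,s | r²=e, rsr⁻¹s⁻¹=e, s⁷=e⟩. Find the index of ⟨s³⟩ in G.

First find ord(s³) by computing successive powers:
  (s³)¹ = s³, (s³)² = s⁶, (s³)³ = s², (s³)⁴ = s⁵, (s³)⁵ = s, (s³)⁶ = s⁴, (s³)⁷ = e.
So |⟨s³⟩| = ord(s³) = 7. With |G| = 14, by Lagrange [G : ⟨s³⟩] = 14/7 = 2.

Answer: 2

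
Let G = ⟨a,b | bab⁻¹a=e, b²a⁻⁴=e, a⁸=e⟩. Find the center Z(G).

An element z ∈ Z(G) iff z commutes with every generator.
For example a⁴ is central: (a⁴)·a = a⁵ = a·(a⁴); (a⁴)·b = b⁻¹ = b·(a⁴).
Whereas a ∉ Z(G) since a·b = ab ≠ a³b⁻¹ = b·a.
Checking each of the 16 elements this way gives Z(G) = {e, a⁴}, of order 2.

Answer: {e, a⁴}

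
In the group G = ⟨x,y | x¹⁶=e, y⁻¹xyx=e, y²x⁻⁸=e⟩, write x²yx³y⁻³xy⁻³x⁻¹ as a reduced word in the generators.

Multiply left to right, reducing at each step:
  (x²) · y = x²y
  (x²y) · x³ = x⁷y⁻¹
  (x⁷y⁻¹) · y⁻³ = x⁷
  (x⁷) · x = x⁸
  (x⁸) · y⁻³ = y⁻¹
  (y⁻¹) · x⁻¹ = xy⁻¹

Answer: xy⁻¹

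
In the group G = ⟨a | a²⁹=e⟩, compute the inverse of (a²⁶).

The order of (a²⁶) is 29 (smallest k with (a²⁶)ᵏ = e), so (a²⁶)⁻¹ = (a²⁶)²⁸ = a³.
Check: (a²⁶) · (a³) → (a²⁶) · a³ = e, giving e as required.

Answer: a³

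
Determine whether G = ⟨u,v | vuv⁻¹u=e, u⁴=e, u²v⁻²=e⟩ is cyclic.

Every cyclic group is abelian. But u·v = uv while v·u = uv⁻¹, so u·v ≠ v·u and G is not abelian. Hence G is not cyclic.

Answer: No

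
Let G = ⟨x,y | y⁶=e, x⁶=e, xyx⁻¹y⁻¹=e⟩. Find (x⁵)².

Compute successive powers of (x⁵), reducing at each step:
  (x⁵)²: (x⁵) · x⁵ = x⁴

Answer: x⁴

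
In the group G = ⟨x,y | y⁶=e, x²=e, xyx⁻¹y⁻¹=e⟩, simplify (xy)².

Compute successive powers of (xy), reducing at each step:
  (xy)²: (xy) · x = y;   y · y = y²

Answer: y²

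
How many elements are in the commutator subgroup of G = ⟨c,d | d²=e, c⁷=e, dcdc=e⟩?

G' = [G, G] is generated by all commutators. The generator-pair commutators are: [c, d] = c².
The subgroup they normally generate is {e, c, c², c³, c⁴, c⁵, c⁶}, of order 7.
Check: |G/G'| = 14/7 = 2 is the order of the abelianisation.

Answer: 7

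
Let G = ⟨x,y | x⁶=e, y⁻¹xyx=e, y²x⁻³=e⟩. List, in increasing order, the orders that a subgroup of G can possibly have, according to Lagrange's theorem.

|G| = 12 = 2² · 3. By Lagrange's theorem the order of any subgroup divides 12; the divisors of 12 are 1, 2, 3, 4, 6, 12.

Answer: 1, 2, 3, 4, 6, 12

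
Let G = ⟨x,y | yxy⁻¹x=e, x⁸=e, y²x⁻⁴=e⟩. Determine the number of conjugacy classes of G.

The conjugacy classes (representative and size) are:
  [e] (size 1), [x⁷] (size 2), [x²] (size 2), [x⁵] (size 2), [x⁴] (size 1), [x²y⁻¹] (size 4), [x³y] (size 4).
Class equation: 1 + 2 + 2 + 2 + 1 + 4 + 4 = 16 = |G|. So G has 7 conjugacy classes.

Answer: 7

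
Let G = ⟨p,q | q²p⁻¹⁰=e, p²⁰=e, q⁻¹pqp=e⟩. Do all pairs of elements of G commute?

p·q = pq but q·p = p⁹q⁻¹, so p·q ≠ q·p and G is not abelian.

Answer: No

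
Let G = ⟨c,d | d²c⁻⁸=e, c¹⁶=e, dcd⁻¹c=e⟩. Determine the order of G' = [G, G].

G' = [G, G] is generated by all commutators. The generator-pair commutators are: [c, d] = c².
The subgroup they normally generate is {e, c², c⁴, c⁶, c⁸, c¹⁰, c¹², c¹⁴}, of order 8.
Check: |G/G'| = 32/8 = 4 is the order of the abelianisation.

Answer: 8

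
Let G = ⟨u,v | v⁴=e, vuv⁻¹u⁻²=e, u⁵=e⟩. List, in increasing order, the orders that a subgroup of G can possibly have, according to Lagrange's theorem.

|G| = 20 = 2² · 5. By Lagrange's theorem the order of any subgroup divides 20; the divisors of 20 are 1, 2, 4, 5, 10, 20.

Answer: 1, 2, 4, 5, 10, 20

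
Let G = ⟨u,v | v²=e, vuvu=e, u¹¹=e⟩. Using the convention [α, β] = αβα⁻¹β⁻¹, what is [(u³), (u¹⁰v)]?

[(u³), (u¹⁰v)] = (u³)·(u¹⁰v)·(u³)⁻¹·(u¹⁰v)⁻¹.
  (u³) · (u¹⁰v) = u²v
  (u²v) · (u⁸) = u⁵v
  (u⁵v) · (u¹⁰v) = u⁶

Answer: u⁶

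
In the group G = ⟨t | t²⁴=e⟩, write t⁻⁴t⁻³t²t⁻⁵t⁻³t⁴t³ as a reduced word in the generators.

Multiply left to right, reducing at each step:
  (t²⁰) · t⁻³ = t¹⁷
  (t¹⁷) · t² = t¹⁹
  (t¹⁹) · t⁻⁵ = t¹⁴
  (t¹⁴) · t⁻³ = t¹¹
  (t¹¹) · t⁴ = t¹⁵
  (t¹⁵) · t³ = t¹⁸

Answer: t¹⁸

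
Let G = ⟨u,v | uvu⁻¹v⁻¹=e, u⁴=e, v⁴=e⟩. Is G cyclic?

|G| = 16, but the maximum element order in G is 4 < 16. No single element generates all of G, so G is not cyclic.

Answer: No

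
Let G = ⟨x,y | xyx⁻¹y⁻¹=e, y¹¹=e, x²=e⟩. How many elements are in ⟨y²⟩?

|⟨y²⟩| equals the order of y². Compute successive powers until reaching e:
  (y²)¹ = y², (y²)² = y⁴, (y²)³ = y⁶, (y²)⁴ = y⁸, (y²)⁵ = y¹⁰, (y²)⁶ = y, (y²)⁷ = y³, (y²)⁸ = y⁵, (y²)⁹ = y⁷, (y²)¹⁰ = y⁹, (y²)¹¹ = e.
The smallest positive k with (y²)ᵏ = e is 11, so |⟨y²⟩| = 11.

Answer: 11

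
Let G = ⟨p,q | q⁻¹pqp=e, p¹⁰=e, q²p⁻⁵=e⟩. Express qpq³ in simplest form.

Multiply left to right, reducing at each step:
  q · p = p⁴q⁻¹
  (p⁴q⁻¹) · q³ = p⁹

Answer: p⁹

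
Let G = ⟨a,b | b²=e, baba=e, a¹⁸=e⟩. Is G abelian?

a·b = ab but b·a = a¹⁷b, so a·b ≠ b·a and G is not abelian.

Answer: No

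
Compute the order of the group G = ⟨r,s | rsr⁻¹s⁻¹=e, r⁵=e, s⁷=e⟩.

Enumerate words in the generators, reducing via the relations: the distinct elements are
  {e, r, s, rs, r², r³, r⁴, s², s³, s⁴, s⁵, s⁶, rs², rs³, rs⁴, rs⁵, rs⁶, r²s, r³s, r⁴s, r²s², r²s³, r²s⁴, r²s⁵, r²s⁶, r³s², r³s³, r³s⁴, r³s⁵, r³s⁶, r⁴s², r⁴s³, r⁴s⁴, r⁴s⁵, r⁴s⁶}.
No further products give new elements, so |G| = 35.

Answer: 35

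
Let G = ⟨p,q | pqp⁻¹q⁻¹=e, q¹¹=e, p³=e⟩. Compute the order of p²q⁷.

Compute successive powers until reaching e:
  (p²q⁷)¹ = p²q⁷, (p²q⁷)² = pq³, (p²q⁷)³ = q¹⁰, (p²q⁷)⁴ = p²q⁶, (p²q⁷)⁵ = pq², (p²q⁷)⁶ = q⁹, (p²q⁷)⁷ = p²q⁵, (p²q⁷)⁸ = pq, (p²q⁷)⁹ = q⁸, (p²q⁷)¹⁰ = p²q⁴, (p²q⁷)¹¹ = p, (p²q⁷)¹² = q⁷, (p²q⁷)¹³ = p²q³, (p²q⁷)¹⁴ = pq¹⁰, (p²q⁷)¹⁵ = q⁶, (p²q⁷)¹⁶ = p²q², (p²q⁷)¹⁷ = pq⁹, (p²q⁷)¹⁸ = q⁵, (p²q⁷)¹⁹ = p²q, (p²q⁷)²⁰ = pq⁸, (p²q⁷)²¹ = q⁴, (p²q⁷)²² = p², (p²q⁷)²³ = pq⁷, (p²q⁷)²⁴ = q³, (p²q⁷)²⁵ = p²q¹⁰, (p²q⁷)²⁶ = pq⁶, (p²q⁷)²⁷ = q², (p²q⁷)²⁸ = p²q⁹, (p²q⁷)²⁹ = pq⁵, (p²q⁷)³⁰ = q, (p²q⁷)³¹ = p²q⁸, (p²q⁷)³² = pq⁴, (p²q⁷)³³ = e.
The smallest positive k with (p²q⁷)ᵏ = e is 33.

Answer: 33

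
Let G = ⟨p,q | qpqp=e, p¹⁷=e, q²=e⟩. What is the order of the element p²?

Compute successive powers until reaching e:
  (p²)¹ = p², (p²)² = p⁴, (p²)³ = p⁶, (p²)⁴ = p⁸, (p²)⁵ = p¹⁰, (p²)⁶ = p¹², (p²)⁷ = p¹⁴, (p²)⁸ = p¹⁶, (p²)⁹ = p, (p²)¹⁰ = p³, (p²)¹¹ = p⁵, (p²)¹² = p⁷, (p²)¹³ = p⁹, (p²)¹⁴ = p¹¹, (p²)¹⁵ = p¹³, (p²)¹⁶ = p¹⁵, (p²)¹⁷ = e.
The smallest positive k with (p²)ᵏ = e is 17.

Answer: 17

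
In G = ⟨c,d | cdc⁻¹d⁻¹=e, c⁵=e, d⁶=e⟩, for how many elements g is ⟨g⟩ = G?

G is cyclic of order 30. An element generates G iff its order is 30, and a cyclic group of order 30 has exactly φ(30) = 8 such elements.

Answer: 8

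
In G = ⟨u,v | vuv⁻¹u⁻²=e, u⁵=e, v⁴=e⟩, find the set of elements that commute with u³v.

⟨u³v⟩ ⊆ C_G(u³v) since powers of u³v commute with u³v; so |C_G(u³v)| ≥ |⟨u³v⟩| = 4.
By orbit–stabilizer, |C_G(u³v)| = |G| / |conj. class of u³v| = 20 / 5 = 4.
The 4 elements commuting with u³v are {e, uv³, u³v, u⁴v²}.

Answer: {e, uv³, u³v, u⁴v²}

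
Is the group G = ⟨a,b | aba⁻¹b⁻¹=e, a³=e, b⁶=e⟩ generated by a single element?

|G| = 18, but the maximum element order in G is 6 < 18. No single element generates all of G, so G is not cyclic.

Answer: No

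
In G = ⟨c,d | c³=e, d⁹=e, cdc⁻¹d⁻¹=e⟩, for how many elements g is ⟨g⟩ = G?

⟨g⟩ = G would require ord(g) = |G| = 27, but the maximum element order in G is 9 < 27. So G is not cyclic and no single element generates it: the count is 0.

Answer: 0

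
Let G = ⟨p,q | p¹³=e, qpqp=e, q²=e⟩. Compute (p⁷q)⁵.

Compute successive powers of (p⁷q), reducing at each step:
  (p⁷q)²: (p⁷q) · p⁷ = q;   q · q = e
  (p⁷q)³: e · p⁷ = p⁷;   (p⁷) · q = p⁷q
  (p⁷q)⁴: (p⁷q) · p⁷ = q;   q · q = e
  (p⁷q)⁵: e · p⁷ = p⁷;   (p⁷) · q = p⁷q

Answer: p⁷q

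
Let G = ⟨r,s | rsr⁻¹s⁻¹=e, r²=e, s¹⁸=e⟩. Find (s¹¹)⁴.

Compute successive powers of (s¹¹), reducing at each step:
  (s¹¹)²: (s¹¹) · s¹¹ = s⁴
  (s¹¹)³: (s⁴) · s¹¹ = s¹⁵
  (s¹¹)⁴: (s¹⁵) · s¹¹ = s⁸

Answer: s⁸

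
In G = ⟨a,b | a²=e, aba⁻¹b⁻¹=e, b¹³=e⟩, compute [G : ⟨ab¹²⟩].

First find ord(ab¹²) by computing successive powers:
  (ab¹²)¹ = ab¹², (ab¹²)² = b¹¹, (ab¹²)³ = ab¹⁰, (ab¹²)⁴ = b⁹, (ab¹²)⁵ = ab⁸, (ab¹²)⁶ = b⁷, (ab¹²)⁷ = ab⁶, (ab¹²)⁸ = b⁵, (ab¹²)⁹ = ab⁴, (ab¹²)¹⁰ = b³, (ab¹²)¹¹ = ab², (ab¹²)¹² = b, (ab¹²)¹³ = a, (ab¹²)¹⁴ = b¹², (ab¹²)¹⁵ = ab¹¹, (ab¹²)¹⁶ = b¹⁰, (ab¹²)¹⁷ = ab⁹, (ab¹²)¹⁸ = b⁸, (ab¹²)¹⁹ = ab⁷, (ab¹²)²⁰ = b⁶, (ab¹²)²¹ = ab⁵, (ab¹²)²² = b⁴, (ab¹²)²³ = ab³, (ab¹²)²⁴ = b², (ab¹²)²⁵ = ab, (ab¹²)²⁶ = e.
So |⟨ab¹²⟩| = ord(ab¹²) = 26. With |G| = 26, by Lagrange [G : ⟨ab¹²⟩] = 26/26 = 1.

Answer: 1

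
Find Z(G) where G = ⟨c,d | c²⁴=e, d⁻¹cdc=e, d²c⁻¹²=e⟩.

An element z ∈ Z(G) iff z commutes with every generator.
For example c¹² is central: (c¹²)·c = c¹³ = c·(c¹²); (c¹²)·d = d⁻¹ = d·(c¹²).
Whereas c ∉ Z(G) since c·d = cd ≠ c¹¹d⁻¹ = d·c.
Checking each of the 48 elements this way gives Z(G) = {e, c¹²}, of order 2.

Answer: {e, c¹²}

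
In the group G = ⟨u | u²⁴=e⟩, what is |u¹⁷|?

Compute successive powers until reaching e:
  (u¹⁷)¹ = u¹⁷, (u¹⁷)² = u¹⁰, (u¹⁷)³ = u³, (u¹⁷)⁴ = u²⁰, (u¹⁷)⁵ = u¹³, (u¹⁷)⁶ = u⁶, (u¹⁷)⁷ = u²³, (u¹⁷)⁸ = u¹⁶, (u¹⁷)⁹ = u⁹, (u¹⁷)¹⁰ = u², (u¹⁷)¹¹ = u¹⁹, (u¹⁷)¹² = u¹², (u¹⁷)¹³ = u⁵, (u¹⁷)¹⁴ = u²², (u¹⁷)¹⁵ = u¹⁵, (u¹⁷)¹⁶ = u⁸, (u¹⁷)¹⁷ = u, (u¹⁷)¹⁸ = u¹⁸, (u¹⁷)¹⁹ = u¹¹, (u¹⁷)²⁰ = u⁴, (u¹⁷)²¹ = u²¹, (u¹⁷)²² = u¹⁴, (u¹⁷)²³ = u⁷, (u¹⁷)²⁴ = e.
The smallest positive k with (u¹⁷)ᵏ = e is 24.

Answer: 24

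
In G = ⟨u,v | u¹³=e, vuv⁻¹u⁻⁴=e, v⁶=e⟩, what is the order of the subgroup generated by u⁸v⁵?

|⟨u⁸v⁵⟩| equals the order of u⁸v⁵. Compute successive powers until reaching e:
  (u⁸v⁵)¹ = u⁸v⁵, (u⁸v⁵)² = u¹⁰v⁴, (u⁸v⁵)³ = u⁴v³, (u⁸v⁵)⁴ = u⁹v², (u⁸v⁵)⁵ = u⁷v, (u⁸v⁵)⁶ = e.
The smallest positive k with (u⁸v⁵)ᵏ = e is 6, so |⟨u⁸v⁵⟩| = 6.

Answer: 6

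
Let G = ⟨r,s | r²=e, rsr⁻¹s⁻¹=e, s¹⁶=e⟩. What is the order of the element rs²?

Compute successive powers until reaching e:
  (rs²)¹ = rs², (rs²)² = s⁴, (rs²)³ = rs⁶, (rs²)⁴ = s⁸, (rs²)⁵ = rs¹⁰, (rs²)⁶ = s¹², (rs²)⁷ = rs¹⁴, (rs²)⁸ = e.
The smallest positive k with (rs²)ᵏ = e is 8.

Answer: 8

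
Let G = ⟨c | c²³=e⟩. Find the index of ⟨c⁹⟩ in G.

First find ord(c⁹) by computing successive powers:
  (c⁹)¹ = c⁹, (c⁹)² = c¹⁸, (c⁹)³ = c⁴, (c⁹)⁴ = c¹³, (c⁹)⁵ = c²², (c⁹)⁶ = c⁸, (c⁹)⁷ = c¹⁷, (c⁹)⁸ = c³, (c⁹)⁹ = c¹², (c⁹)¹⁰ = c²¹, (c⁹)¹¹ = c⁷, (c⁹)¹² = c¹⁶, (c⁹)¹³ = c², (c⁹)¹⁴ = c¹¹, (c⁹)¹⁵ = c²⁰, (c⁹)¹⁶ = c⁶, (c⁹)¹⁷ = c¹⁵, (c⁹)¹⁸ = c, (c⁹)¹⁹ = c¹⁰, (c⁹)²⁰ = c¹⁹, (c⁹)²¹ = c⁵, (c⁹)²² = c¹⁴, (c⁹)²³ = e.
So |⟨c⁹⟩| = ord(c⁹) = 23. With |G| = 23, by Lagrange [G : ⟨c⁹⟩] = 23/23 = 1.

Answer: 1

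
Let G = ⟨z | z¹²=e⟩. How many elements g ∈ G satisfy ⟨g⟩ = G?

G is cyclic of order 12. An element generates G iff its order is 12, and a cyclic group of order 12 has exactly φ(12) = 4 such elements.

Answer: 4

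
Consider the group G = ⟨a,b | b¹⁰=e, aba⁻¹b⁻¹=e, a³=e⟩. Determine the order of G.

Enumerate words in the generators, reducing via the relations: the distinct elements are
  {a, b, e, ab, a², b², b³, b⁴, b⁵, b⁶, b⁷, b⁸, b⁹, ab², ab³, ab⁴, ab⁵, ab⁶, ab⁷, ab⁸, ab⁹, a²b, a²b², a²b³, a²b⁴, a²b⁵, a²b⁶, a²b⁷, a²b⁸, a²b⁹}.
No further products give new elements, so |G| = 30.

Answer: 30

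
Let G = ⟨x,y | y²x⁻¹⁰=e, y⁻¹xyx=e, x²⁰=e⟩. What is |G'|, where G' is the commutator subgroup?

G' = [G, G] is generated by all commutators. The generator-pair commutators are: [x, y] = x².
The subgroup they normally generate is {e, x², x⁴, x⁶, x⁸, x¹⁰, x¹², x¹⁴, x¹⁶, x¹⁸}, of order 10.
Check: |G/G'| = 40/10 = 4 is the order of the abelianisation.

Answer: 10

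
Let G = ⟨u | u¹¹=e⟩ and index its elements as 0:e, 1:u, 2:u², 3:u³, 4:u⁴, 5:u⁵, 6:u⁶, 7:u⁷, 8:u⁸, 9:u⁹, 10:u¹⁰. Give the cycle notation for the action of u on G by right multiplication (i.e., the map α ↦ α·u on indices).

(0 1 2 3 4 5 6 7 8 9 10)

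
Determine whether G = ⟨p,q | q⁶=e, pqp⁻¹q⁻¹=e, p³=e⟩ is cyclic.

|G| = 18, but the maximum element order in G is 6 < 18. No single element generates all of G, so G is not cyclic.

Answer: No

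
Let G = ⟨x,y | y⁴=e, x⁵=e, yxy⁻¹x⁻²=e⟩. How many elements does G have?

Enumerate words in the generators, reducing via the relations: the distinct elements are
  {e, x, y, xy, x², x³, x⁴, y², y³, xy², xy³, x²y, x³y, x⁴y, x²y², x²y³, x³y², x³y³, x⁴y², x⁴y³}.
No further products give new elements, so |G| = 20.

Answer: 20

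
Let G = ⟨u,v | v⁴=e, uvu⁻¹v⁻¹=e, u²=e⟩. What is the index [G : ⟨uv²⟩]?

First find ord(uv²) by computing successive powers:
  (uv²)¹ = uv², (uv²)² = e.
So |⟨uv²⟩| = ord(uv²) = 2. With |G| = 8, by Lagrange [G : ⟨uv²⟩] = 8/2 = 4.

Answer: 4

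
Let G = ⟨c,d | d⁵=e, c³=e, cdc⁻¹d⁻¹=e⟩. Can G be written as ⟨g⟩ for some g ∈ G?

|G| = 15. The element cd has order 15 (its powers give 15 distinct elements), so ⟨cd⟩ = G and G is cyclic.

Answer: Yes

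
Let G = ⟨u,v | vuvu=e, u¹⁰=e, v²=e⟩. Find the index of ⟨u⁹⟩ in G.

First find ord(u⁹) by computing successive powers:
  (u⁹)¹ = u⁹, (u⁹)² = u⁸, (u⁹)³ = u⁷, (u⁹)⁴ = u⁶, (u⁹)⁵ = u⁵, (u⁹)⁶ = u⁴, (u⁹)⁷ = u³, (u⁹)⁸ = u², (u⁹)⁹ = u, (u⁹)¹⁰ = e.
So |⟨u⁹⟩| = ord(u⁹) = 10. With |G| = 20, by Lagrange [G : ⟨u⁹⟩] = 20/10 = 2.

Answer: 2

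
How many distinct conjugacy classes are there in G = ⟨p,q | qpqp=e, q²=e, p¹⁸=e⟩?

The conjugacy classes (representative and size) are:
  [e] (size 1), [p] (size 2), [p²] (size 2), [p³] (size 2), [p¹⁴] (size 2), [p⁵] (size 2), [p¹²] (size 2), [p⁷] (size 2), [p¹⁰] (size 2), [p⁹] (size 1), [p¹⁰q] (size 9), [pq] (size 9).
Class equation: 1 + 2 + 2 + 2 + 2 + 2 + 2 + 2 + 2 + 1 + 9 + 9 = 36 = |G|. So G has 12 conjugacy classes.

Answer: 12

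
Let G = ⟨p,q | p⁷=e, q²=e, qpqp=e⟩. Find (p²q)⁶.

Compute successive powers of (p²q), reducing at each step:
  (p²q)²: (p²q) · p² = q;   q · q = e
  (p²q)³: e · p² = p²;   (p²) · q = p²q
  (p²q)⁴: (p²q) · p² = q;   q · q = e
  (p²q)⁵: e · p² = p²;   (p²) · q = p²q
  (p²q)⁶: (p²q) · p² = q;   q · q = e

Answer: e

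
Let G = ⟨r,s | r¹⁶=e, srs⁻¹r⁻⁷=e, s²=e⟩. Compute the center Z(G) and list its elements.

An element z ∈ Z(G) iff z commutes with every generator.
For example r⁸ is central: (r⁸)·r = r⁹ = r·(r⁸); (r⁸)·s = r⁸s = s·(r⁸).
Whereas r ∉ Z(G) since r·s = rs ≠ r⁷s = s·r.
Checking each of the 32 elements this way gives Z(G) = {e, r⁸}, of order 2.

Answer: {e, r⁸}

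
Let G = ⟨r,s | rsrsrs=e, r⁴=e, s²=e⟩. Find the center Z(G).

An element z ∈ Z(G) iff z commutes with every generator.
For example e is central: e·r = r = r·e; e·s = s = s·e.
Whereas r ∉ Z(G) since r·s = rs ≠ sr = s·r.
Checking each of the 24 elements this way gives Z(G) = {e}, of order 1.

Answer: {e}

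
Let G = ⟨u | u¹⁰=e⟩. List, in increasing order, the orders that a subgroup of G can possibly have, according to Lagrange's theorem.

|G| = 10 = 2 · 5. By Lagrange's theorem the order of any subgroup divides 10; the divisors of 10 are 1, 2, 5, 10.

Answer: 1, 2, 5, 10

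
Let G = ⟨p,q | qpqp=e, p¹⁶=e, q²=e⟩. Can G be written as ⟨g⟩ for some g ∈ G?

Every cyclic group is abelian. But p·q = pq while q·p = p¹⁵q, so p·q ≠ q·p and G is not abelian. Hence G is not cyclic.

Answer: No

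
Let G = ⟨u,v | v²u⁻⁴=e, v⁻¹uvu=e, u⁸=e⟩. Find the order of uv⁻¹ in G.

Compute successive powers until reaching e:
  (uv⁻¹)¹ = uv⁻¹, (uv⁻¹)² = u⁴, (uv⁻¹)³ = uv, (uv⁻¹)⁴ = e.
The smallest positive k with (uv⁻¹)ᵏ = e is 4.

Answer: 4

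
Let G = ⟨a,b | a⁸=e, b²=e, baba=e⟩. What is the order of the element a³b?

Compute successive powers until reaching e:
  (a³b)¹ = a³b, (a³b)² = e.
The smallest positive k with (a³b)ᵏ = e is 2.

Answer: 2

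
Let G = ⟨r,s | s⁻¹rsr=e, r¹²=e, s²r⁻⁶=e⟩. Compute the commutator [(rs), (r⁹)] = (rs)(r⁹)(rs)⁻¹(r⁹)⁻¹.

[(rs), (r⁹)] = (rs)·(r⁹)·(rs)⁻¹·(r⁹)⁻¹.
  (rs) · (r⁹) = r⁴s
  (r⁴s) · (rs⁻¹) = r³
  (r³) · (r³) = r⁶

Answer: r⁶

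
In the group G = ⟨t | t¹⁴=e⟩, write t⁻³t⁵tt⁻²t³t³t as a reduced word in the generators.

Multiply left to right, reducing at each step:
  (t¹¹) · t⁵ = t²
  (t²) · t = t³
  (t³) · t⁻² = t
  t · t³ = t⁴
  (t⁴) · t³ = t⁷
  (t⁷) · t = t⁸

Answer: t⁸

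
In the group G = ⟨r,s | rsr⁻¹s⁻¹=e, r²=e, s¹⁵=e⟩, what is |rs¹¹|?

Compute successive powers until reaching e:
  (rs¹¹)¹ = rs¹¹, (rs¹¹)² = s⁷, (rs¹¹)³ = rs³, (rs¹¹)⁴ = s¹⁴, (rs¹¹)⁵ = rs¹⁰, (rs¹¹)⁶ = s⁶, (rs¹¹)⁷ = rs², (rs¹¹)⁸ = s¹³, (rs¹¹)⁹ = rs⁹, (rs¹¹)¹⁰ = s⁵, (rs¹¹)¹¹ = rs, (rs¹¹)¹² = s¹², (rs¹¹)¹³ = rs⁸, (rs¹¹)¹⁴ = s⁴, (rs¹¹)¹⁵ = r, (rs¹¹)¹⁶ = s¹¹, (rs¹¹)¹⁷ = rs⁷, (rs¹¹)¹⁸ = s³, (rs¹¹)¹⁹ = rs¹⁴, (rs¹¹)²⁰ = s¹⁰, (rs¹¹)²¹ = rs⁶, (rs¹¹)²² = s², (rs¹¹)²³ = rs¹³, (rs¹¹)²⁴ = s⁹, (rs¹¹)²⁵ = rs⁵, (rs¹¹)²⁶ = s, (rs¹¹)²⁷ = rs¹², (rs¹¹)²⁸ = s⁸, (rs¹¹)²⁹ = rs⁴, (rs¹¹)³⁰ = e.
The smallest positive k with (rs¹¹)ᵏ = e is 30.

Answer: 30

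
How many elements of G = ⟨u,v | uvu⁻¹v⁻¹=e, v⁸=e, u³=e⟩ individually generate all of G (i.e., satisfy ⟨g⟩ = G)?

G is cyclic of order 24. An element generates G iff its order is 24, and a cyclic group of order 24 has exactly φ(24) = 8 such elements.

Answer: 8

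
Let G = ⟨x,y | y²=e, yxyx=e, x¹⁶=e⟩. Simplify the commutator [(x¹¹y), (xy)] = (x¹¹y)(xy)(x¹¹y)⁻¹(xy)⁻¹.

[(x¹¹y), (xy)] = (x¹¹y)·(xy)·(x¹¹y)⁻¹·(xy)⁻¹.
  (x¹¹y) · (xy) = x¹⁰
  (x¹⁰) · (x¹¹y) = x⁵y
  (x⁵y) · (xy) = x⁴

Answer: x⁴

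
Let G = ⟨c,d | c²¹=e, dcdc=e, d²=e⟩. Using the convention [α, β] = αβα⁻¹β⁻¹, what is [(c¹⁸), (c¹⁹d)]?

[(c¹⁸), (c¹⁹d)] = (c¹⁸)·(c¹⁹d)·(c¹⁸)⁻¹·(c¹⁹d)⁻¹.
  (c¹⁸) · (c¹⁹d) = c¹⁶d
  (c¹⁶d) · (c³) = c¹³d
  (c¹³d) · (c¹⁹d) = c¹⁵

Answer: c¹⁵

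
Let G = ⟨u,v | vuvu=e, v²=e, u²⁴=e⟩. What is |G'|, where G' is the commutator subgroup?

G' = [G, G] is generated by all commutators. The generator-pair commutators are: [u, v] = u².
The subgroup they normally generate is {e, u², u⁴, u⁶, u⁸, u¹⁰, u¹², u¹⁴, u¹⁶, u¹⁸, u²⁰, u²²}, of order 12.
Check: |G/G'| = 48/12 = 4 is the order of the abelianisation.

Answer: 12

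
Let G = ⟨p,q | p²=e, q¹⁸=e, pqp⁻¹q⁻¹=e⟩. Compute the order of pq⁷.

Compute successive powers until reaching e:
  (pq⁷)¹ = pq⁷, (pq⁷)² = q¹⁴, (pq⁷)³ = pq³, (pq⁷)⁴ = q¹⁰, (pq⁷)⁵ = pq¹⁷, (pq⁷)⁶ = q⁶, (pq⁷)⁷ = pq¹³, (pq⁷)⁸ = q², (pq⁷)⁹ = pq⁹, (pq⁷)¹⁰ = q¹⁶, (pq⁷)¹¹ = pq⁵, (pq⁷)¹² = q¹², (pq⁷)¹³ = pq, (pq⁷)¹⁴ = q⁸, (pq⁷)¹⁵ = pq¹⁵, (pq⁷)¹⁶ = q⁴, (pq⁷)¹⁷ = pq¹¹, (pq⁷)¹⁸ = e.
The smallest positive k with (pq⁷)ᵏ = e is 18.

Answer: 18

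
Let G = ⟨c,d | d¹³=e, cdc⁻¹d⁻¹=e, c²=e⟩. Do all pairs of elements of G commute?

Each pair of generators commutes: c·d = cd = d·c. Since the generators pairwise commute, every element of G commutes with every other, so G is abelian.

Answer: Yes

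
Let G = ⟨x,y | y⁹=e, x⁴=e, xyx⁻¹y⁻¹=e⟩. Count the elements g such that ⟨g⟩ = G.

G is cyclic of order 36. An element generates G iff its order is 36, and a cyclic group of order 36 has exactly φ(36) = 12 such elements.

Answer: 12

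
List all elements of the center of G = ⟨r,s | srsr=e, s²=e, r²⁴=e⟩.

An element z ∈ Z(G) iff z commutes with every generator.
For example r¹² is central: (r¹²)·r = r¹³ = r·(r¹²); (r¹²)·s = r¹²s = s·(r¹²).
Whereas r ∉ Z(G) since r·s = rs ≠ r²³s = s·r.
Checking each of the 48 elements this way gives Z(G) = {e, r¹²}, of order 2.

Answer: {e, r¹²}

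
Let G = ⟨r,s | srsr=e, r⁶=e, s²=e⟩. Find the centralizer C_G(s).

⟨s⟩ ⊆ C_G(s) since powers of s commute with s; so |C_G(s)| ≥ |⟨s⟩| = 2.
By orbit–stabilizer, |C_G(s)| = |G| / |conj. class of s| = 12 / 3 = 4.
The 4 elements commuting with s are {e, r³, s, r³s}.

Answer: {e, r³, s, r³s}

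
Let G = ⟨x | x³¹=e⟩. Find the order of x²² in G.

Compute successive powers until reaching e:
  (x²²)¹ = x²², (x²²)² = x¹³, (x²²)³ = x⁴, (x²²)⁴ = x²⁶, (x²²)⁵ = x¹⁷, (x²²)⁶ = x⁸, (x²²)⁷ = x³⁰, (x²²)⁸ = x²¹, (x²²)⁹ = x¹², (x²²)¹⁰ = x³, (x²²)¹¹ = x²⁵, (x²²)¹² = x¹⁶, (x²²)¹³ = x⁷, (x²²)¹⁴ = x²⁹, (x²²)¹⁵ = x²⁰, (x²²)¹⁶ = x¹¹, (x²²)¹⁷ = x², (x²²)¹⁸ = x²⁴, (x²²)¹⁹ = x¹⁵, (x²²)²⁰ = x⁶, (x²²)²¹ = x²⁸, (x²²)²² = x¹⁹, (x²²)²³ = x¹⁰, (x²²)²⁴ = x, (x²²)²⁵ = x²³, (x²²)²⁶ = x¹⁴, (x²²)²⁷ = x⁵, (x²²)²⁸ = x²⁷, (x²²)²⁹ = x¹⁸, (x²²)³⁰ = x⁹, (x²²)³¹ = e.
The smallest positive k with (x²²)ᵏ = e is 31.

Answer: 31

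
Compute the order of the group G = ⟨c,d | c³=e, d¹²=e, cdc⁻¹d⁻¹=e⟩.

Enumerate words in the generators, reducing via the relations: the distinct elements are
  {c, d, e, cd, c², d², d³, d⁴, d⁵, d⁶, d⁷, d⁸, d⁹, cd², cd³, cd⁴, cd⁵, cd⁶, cd⁷, cd⁸, cd⁹, c²d, d¹¹, d¹⁰, cd¹¹, cd¹⁰, c²d², c²d³, c²d⁴, c²d⁵, c²d⁶, c²d⁷, c²d⁸, c²d⁹, c²d¹¹, c²d¹⁰}.
No further products give new elements, so |G| = 36.

Answer: 36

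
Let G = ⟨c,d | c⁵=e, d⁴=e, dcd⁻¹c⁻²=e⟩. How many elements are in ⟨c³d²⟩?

|⟨c³d²⟩| equals the order of c³d². Compute successive powers until reaching e:
  (c³d²)¹ = c³d², (c³d²)² = e.
The smallest positive k with (c³d²)ᵏ = e is 2, so |⟨c³d²⟩| = 2.

Answer: 2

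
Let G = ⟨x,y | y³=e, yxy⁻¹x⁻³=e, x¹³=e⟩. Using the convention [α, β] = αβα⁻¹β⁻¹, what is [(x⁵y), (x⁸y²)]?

[(x⁵y), (x⁸y²)] = (x⁵y)·(x⁸y²)·(x⁵y)⁻¹·(x⁸y²)⁻¹.
  (x⁵y) · (x⁸y²) = x³
  (x³) · (x⁷y²) = x¹⁰y²
  (x¹⁰y²) · (x²y) = x²

Answer: x²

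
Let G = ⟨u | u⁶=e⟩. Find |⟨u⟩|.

|⟨u⟩| equals the order of u. Compute successive powers until reaching e:
  u¹ = u, u² = u², u³ = u³, u⁴ = u⁴, u⁵ = u⁵, u⁶ = e.
The smallest positive k with uᵏ = e is 6, so |⟨u⟩| = 6.

Answer: 6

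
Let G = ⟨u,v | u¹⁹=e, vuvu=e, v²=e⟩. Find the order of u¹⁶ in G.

Compute successive powers until reaching e:
  (u¹⁶)¹ = u¹⁶, (u¹⁶)² = u¹³, (u¹⁶)³ = u¹⁰, (u¹⁶)⁴ = u⁷, (u¹⁶)⁵ = u⁴, (u¹⁶)⁶ = u, (u¹⁶)⁷ = u¹⁷, (u¹⁶)⁸ = u¹⁴, (u¹⁶)⁹ = u¹¹, (u¹⁶)¹⁰ = u⁸, (u¹⁶)¹¹ = u⁵, (u¹⁶)¹² = u², (u¹⁶)¹³ = u¹⁸, (u¹⁶)¹⁴ = u¹⁵, (u¹⁶)¹⁵ = u¹², (u¹⁶)¹⁶ = u⁹, (u¹⁶)¹⁷ = u⁶, (u¹⁶)¹⁸ = u³, (u¹⁶)¹⁹ = e.
The smallest positive k with (u¹⁶)ᵏ = e is 19.

Answer: 19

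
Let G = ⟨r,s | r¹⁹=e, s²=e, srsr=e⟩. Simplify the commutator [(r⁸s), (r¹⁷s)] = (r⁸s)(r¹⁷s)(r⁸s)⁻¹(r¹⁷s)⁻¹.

[(r⁸s), (r¹⁷s)] = (r⁸s)·(r¹⁷s)·(r⁸s)⁻¹·(r¹⁷s)⁻¹.
  (r⁸s) · (r¹⁷s) = r¹⁰
  (r¹⁰) · (r⁸s) = r¹⁸s
  (r¹⁸s) · (r¹⁷s) = r

Answer: r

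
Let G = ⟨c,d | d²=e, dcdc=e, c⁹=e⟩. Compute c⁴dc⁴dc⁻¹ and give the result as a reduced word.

Multiply left to right, reducing at each step:
  (c⁴) · d = c⁴d
  (c⁴d) · c⁴ = d
  d · d = e
  e · c⁻¹ = c⁸

Answer: c⁸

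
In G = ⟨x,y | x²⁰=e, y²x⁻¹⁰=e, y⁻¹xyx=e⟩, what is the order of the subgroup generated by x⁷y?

|⟨x⁷y⟩| equals the order of x⁷y. Compute successive powers until reaching e:
  (x⁷y)¹ = x⁷y, (x⁷y)² = x¹⁰, (x⁷y)³ = x⁷y⁻¹, (x⁷y)⁴ = e.
The smallest positive k with (x⁷y)ᵏ = e is 4, so |⟨x⁷y⟩| = 4.

Answer: 4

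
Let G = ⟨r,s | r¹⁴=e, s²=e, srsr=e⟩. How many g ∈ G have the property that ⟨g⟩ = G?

⟨g⟩ = G would require ord(g) = |G| = 28, but the maximum element order in G is 14 < 28. So G is not cyclic and no single element generates it: the count is 0.

Answer: 0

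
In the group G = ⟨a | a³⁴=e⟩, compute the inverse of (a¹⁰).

The order of (a¹⁰) is 17 (smallest k with (a¹⁰)ᵏ = e), so (a¹⁰)⁻¹ = (a¹⁰)¹⁶ = a²⁴.
Check: (a¹⁰) · (a²⁴) → (a¹⁰) · a²⁴ = e, giving e as required.

Answer: a²⁴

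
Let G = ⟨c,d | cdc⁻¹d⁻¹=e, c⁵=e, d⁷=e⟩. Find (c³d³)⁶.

Compute successive powers of (c³d³), reducing at each step:
  (c³d³)²: (c³d³) · c³ = cd³;   (cd³) · d³ = cd⁶
  (c³d³)³: (cd⁶) · c³ = c⁴d⁶;   (c⁴d⁶) · d³ = c⁴d²
  (c³d³)⁴: (c⁴d²) · c³ = c²d²;   (c²d²) · d³ = c²d⁵
  (c³d³)⁵: (c²d⁵) · c³ = d⁵;   (d⁵) · d³ = d
  (c³d³)⁶: d · c³ = c³d;   (c³d) · d³ = c³d⁴

Answer: c³d⁴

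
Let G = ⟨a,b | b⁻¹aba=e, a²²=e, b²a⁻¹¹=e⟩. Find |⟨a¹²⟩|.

|⟨a¹²⟩| equals the order of a¹². Compute successive powers until reaching e:
  (a¹²)¹ = a¹², (a¹²)² = a², (a¹²)³ = a¹⁴, (a¹²)⁴ = a⁴, (a¹²)⁵ = a¹⁶, (a¹²)⁶ = a⁶, (a¹²)⁷ = a¹⁸, (a¹²)⁸ = a⁸, (a¹²)⁹ = a²⁰, (a¹²)¹⁰ = a¹⁰, (a¹²)¹¹ = e.
The smallest positive k with (a¹²)ᵏ = e is 11, so |⟨a¹²⟩| = 11.

Answer: 11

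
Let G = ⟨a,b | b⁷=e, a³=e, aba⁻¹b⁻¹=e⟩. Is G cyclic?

|G| = 21. The element ab has order 21 (its powers give 21 distinct elements), so ⟨ab⟩ = G and G is cyclic.

Answer: Yes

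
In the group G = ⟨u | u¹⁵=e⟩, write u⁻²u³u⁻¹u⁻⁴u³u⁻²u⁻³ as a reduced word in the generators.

Multiply left to right, reducing at each step:
  (u¹³) · u³ = u
  u · u⁻¹ = e
  e · u⁻⁴ = u¹¹
  (u¹¹) · u³ = u¹⁴
  (u¹⁴) · u⁻² = u¹²
  (u¹²) · u⁻³ = u⁹

Answer: u⁹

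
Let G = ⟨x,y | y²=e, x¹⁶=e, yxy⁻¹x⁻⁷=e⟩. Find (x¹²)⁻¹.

The order of (x¹²) is 4 (smallest k with (x¹²)ᵏ = e), so (x¹²)⁻¹ = (x¹²)³ = x⁴.
Check: (x¹²) · (x⁴) → (x¹²) · x⁴ = e, giving e as required.

Answer: x⁴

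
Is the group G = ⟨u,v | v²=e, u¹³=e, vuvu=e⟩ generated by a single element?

Every cyclic group is abelian. But u·v = uv while v·u = u¹²v, so u·v ≠ v·u and G is not abelian. Hence G is not cyclic.

Answer: No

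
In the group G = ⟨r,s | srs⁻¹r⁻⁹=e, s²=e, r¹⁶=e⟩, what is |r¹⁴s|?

Compute successive powers until reaching e:
  (r¹⁴s)¹ = r¹⁴s, (r¹⁴s)² = r¹², (r¹⁴s)³ = r¹⁰s, (r¹⁴s)⁴ = r⁸, (r¹⁴s)⁵ = r⁶s, (r¹⁴s)⁶ = r⁴, (r¹⁴s)⁷ = r²s, (r¹⁴s)⁸ = e.
The smallest positive k with (r¹⁴s)ᵏ = e is 8.

Answer: 8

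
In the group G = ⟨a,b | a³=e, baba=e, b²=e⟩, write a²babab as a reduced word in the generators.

Multiply left to right, reducing at each step:
  (a²) · b = a²b
  (a²b) · a = ab
  (ab) · b = a
  a · a = a²
  (a²) · b = a²b

Answer: a²b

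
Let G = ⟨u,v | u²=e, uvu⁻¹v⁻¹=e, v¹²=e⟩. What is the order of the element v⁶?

Compute successive powers until reaching e:
  (v⁶)¹ = v⁶, (v⁶)² = e.
The smallest positive k with (v⁶)ᵏ = e is 2.

Answer: 2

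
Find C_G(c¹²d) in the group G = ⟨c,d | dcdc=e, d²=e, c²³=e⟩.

⟨c¹²d⟩ ⊆ C_G(c¹²d) since powers of c¹²d commute with c¹²d; so |C_G(c¹²d)| ≥ |⟨c¹²d⟩| = 2.
By orbit–stabilizer, |C_G(c¹²d)| = |G| / |conj. class of c¹²d| = 46 / 23 = 2.
The 2 elements commuting with c¹²d are {e, c¹²d}.

Answer: {e, c¹²d}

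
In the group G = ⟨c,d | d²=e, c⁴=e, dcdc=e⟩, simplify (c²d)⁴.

Compute successive powers of (c²d), reducing at each step:
  (c²d)²: (c²d) · c² = d;   d · d = e
  (c²d)³: e · c² = c²;   (c²) · d = c²d
  (c²d)⁴: (c²d) · c² = d;   d · d = e

Answer: e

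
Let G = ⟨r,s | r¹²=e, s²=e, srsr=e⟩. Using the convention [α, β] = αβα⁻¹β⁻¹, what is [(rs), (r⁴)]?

[(rs), (r⁴)] = (rs)·(r⁴)·(rs)⁻¹·(r⁴)⁻¹.
  (rs) · (r⁴) = r⁹s
  (r⁹s) · (rs) = r⁸
  (r⁸) · (r⁸) = r⁴

Answer: r⁴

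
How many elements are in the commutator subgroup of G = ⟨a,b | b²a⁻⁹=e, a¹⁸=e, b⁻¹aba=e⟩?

G' = [G, G] is generated by all commutators. The generator-pair commutators are: [a, b] = a².
The subgroup they normally generate is {e, a², a⁴, a⁶, a⁸, a¹⁰, a¹², a¹⁴, a¹⁶}, of order 9.
Check: |G/G'| = 36/9 = 4 is the order of the abelianisation.

Answer: 9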